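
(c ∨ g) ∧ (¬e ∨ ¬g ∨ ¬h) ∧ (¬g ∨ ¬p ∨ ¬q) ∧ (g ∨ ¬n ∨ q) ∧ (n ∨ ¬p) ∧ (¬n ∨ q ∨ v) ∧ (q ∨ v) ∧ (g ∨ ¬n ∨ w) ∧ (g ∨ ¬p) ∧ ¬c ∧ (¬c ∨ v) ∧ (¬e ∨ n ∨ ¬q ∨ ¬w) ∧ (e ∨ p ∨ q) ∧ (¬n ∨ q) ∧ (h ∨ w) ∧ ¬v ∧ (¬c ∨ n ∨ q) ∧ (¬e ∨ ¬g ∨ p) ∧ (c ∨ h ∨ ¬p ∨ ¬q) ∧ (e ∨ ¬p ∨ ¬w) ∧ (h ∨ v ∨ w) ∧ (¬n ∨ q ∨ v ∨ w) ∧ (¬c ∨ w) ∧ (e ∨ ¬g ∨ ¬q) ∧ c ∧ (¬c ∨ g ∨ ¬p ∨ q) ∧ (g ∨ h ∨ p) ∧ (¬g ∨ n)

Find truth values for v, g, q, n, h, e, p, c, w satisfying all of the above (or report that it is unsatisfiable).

Case c = True:
  Clause (¬c) is falsified — contradiction.
Case c = False:
  Clause (c) is falsified — contradiction.
Both cases fail, so the formula is unsatisfiable.

UNSATISFIABLE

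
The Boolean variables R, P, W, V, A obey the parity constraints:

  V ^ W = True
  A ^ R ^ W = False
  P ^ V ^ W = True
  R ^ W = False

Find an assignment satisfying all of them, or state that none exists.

R = False; P = False; W = False; V = True; A = False

V ^ W = T ^ F = True ✓
A ^ R ^ W = F ^ F ^ F = False ✓
P ^ V ^ W = F ^ T ^ F = True ✓
R ^ W = F ^ F = False ✓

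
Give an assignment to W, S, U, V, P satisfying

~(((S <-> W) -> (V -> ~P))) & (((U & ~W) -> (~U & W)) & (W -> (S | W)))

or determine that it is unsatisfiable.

W=T; S=T; U=T; V=T; P=T

  ~(((S <-> W) -> (V -> ~P))) = True
    (S <-> W) -> (V -> ~P) = False
      S <-> W = True
      V -> ~P = False
        ~P = False
  ((U & ~W) -> (~U & W)) & (W -> (S | W)) = True
    (U & ~W) -> (~U & W) = True
      U & ~W = False
        ~W = False
      ~U & W = False
        ~U = False
    W -> (S | W) = True
      S | W = True
Both conjuncts True, so the formula holds.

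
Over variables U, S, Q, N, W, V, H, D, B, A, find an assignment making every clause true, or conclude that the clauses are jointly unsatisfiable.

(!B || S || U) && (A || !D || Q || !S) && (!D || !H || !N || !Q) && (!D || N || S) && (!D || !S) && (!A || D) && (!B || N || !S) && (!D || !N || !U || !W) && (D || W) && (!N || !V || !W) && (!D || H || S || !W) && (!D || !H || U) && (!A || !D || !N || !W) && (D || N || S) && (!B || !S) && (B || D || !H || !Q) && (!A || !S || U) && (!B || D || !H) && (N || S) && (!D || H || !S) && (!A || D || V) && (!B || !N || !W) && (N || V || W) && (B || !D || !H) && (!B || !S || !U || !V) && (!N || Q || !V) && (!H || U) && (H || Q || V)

U=T, S=F, Q=F, N=T, W=F, V=F, H=T, D=T, B=T, A=F

Set U = True.
Set S = False.
  then (N || S) forces N = True.
Set Q = False.
  then (!N || Q || !V) forces V = False.
  then (H || Q || V) forces H = True.
Set W = False.
  then (D || W) forces D = True.
  then (B || !D || !H) forces B = True.
Set A = False.
All clauses satisfied.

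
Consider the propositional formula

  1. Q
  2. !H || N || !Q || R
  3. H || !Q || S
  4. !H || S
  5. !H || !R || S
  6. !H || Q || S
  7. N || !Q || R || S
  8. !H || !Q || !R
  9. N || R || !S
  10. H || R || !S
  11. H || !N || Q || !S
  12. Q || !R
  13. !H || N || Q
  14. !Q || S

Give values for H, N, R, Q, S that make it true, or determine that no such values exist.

H: False, N: True, R: True, Q: True, S: True

Unit clause (Q) forces Q = True.
In (!Q || S) only S is left, so S = True.
Set H = False.
  then (H || R || !S) forces R = True.
Set N = True.
All clauses satisfied.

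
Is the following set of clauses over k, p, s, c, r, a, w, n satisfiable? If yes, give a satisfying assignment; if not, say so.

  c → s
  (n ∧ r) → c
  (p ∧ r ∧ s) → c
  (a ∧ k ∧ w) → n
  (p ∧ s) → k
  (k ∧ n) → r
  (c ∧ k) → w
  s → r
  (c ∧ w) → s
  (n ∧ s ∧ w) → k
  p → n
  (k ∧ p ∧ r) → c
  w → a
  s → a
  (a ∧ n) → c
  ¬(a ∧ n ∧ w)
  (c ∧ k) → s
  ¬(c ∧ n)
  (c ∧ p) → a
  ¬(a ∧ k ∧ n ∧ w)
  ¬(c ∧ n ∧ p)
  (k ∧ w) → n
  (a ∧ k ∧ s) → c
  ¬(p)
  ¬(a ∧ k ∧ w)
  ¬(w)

k: True, p: False, s: False, c: False, r: False, a: False, w: False, n: False

Unit clause (¬p) forces p = False.
Unit clause (¬w) forces w = False.
Set k = True.
  then (¬c ∨ ¬k ∨ w) forces c = False.
Try s = True:
  (¬a ∨ c ∨ ¬k ∨ ¬s) forces a = False.
  clause (a ∨ ¬s) is falsified — backtrack.
So s = False.
Set r = False.
  then (¬k ∨ ¬n ∨ r) forces n = False.
Set a = False.
All clauses satisfied.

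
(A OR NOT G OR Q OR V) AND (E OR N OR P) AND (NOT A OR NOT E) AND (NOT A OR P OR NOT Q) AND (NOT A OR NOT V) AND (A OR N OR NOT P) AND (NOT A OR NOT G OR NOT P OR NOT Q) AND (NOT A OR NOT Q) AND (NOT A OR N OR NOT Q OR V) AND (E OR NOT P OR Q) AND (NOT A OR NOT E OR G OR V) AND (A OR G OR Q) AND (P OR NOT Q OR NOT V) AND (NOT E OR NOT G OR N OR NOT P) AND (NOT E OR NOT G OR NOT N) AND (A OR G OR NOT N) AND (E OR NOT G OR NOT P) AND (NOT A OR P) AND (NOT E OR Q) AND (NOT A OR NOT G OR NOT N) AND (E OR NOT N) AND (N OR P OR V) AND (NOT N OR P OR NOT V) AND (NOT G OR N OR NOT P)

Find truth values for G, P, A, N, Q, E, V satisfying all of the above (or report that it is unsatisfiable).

UNSATISFIABLE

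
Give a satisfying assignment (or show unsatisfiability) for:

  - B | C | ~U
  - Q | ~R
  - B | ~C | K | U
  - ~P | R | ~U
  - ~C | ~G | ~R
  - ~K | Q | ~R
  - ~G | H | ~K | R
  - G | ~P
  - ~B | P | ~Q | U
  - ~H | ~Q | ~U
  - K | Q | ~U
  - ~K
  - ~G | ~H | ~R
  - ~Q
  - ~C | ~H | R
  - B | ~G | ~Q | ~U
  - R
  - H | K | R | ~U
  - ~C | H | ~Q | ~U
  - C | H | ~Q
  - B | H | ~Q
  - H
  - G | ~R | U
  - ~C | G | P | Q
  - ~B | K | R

Unsatisfiable

Case R = True:
  (Q | ~R) forces Q = True.
  Clause (~Q) is falsified — contradiction.
Case R = False:
  Clause (R) is falsified — contradiction.
Both cases fail, so the formula is unsatisfiable.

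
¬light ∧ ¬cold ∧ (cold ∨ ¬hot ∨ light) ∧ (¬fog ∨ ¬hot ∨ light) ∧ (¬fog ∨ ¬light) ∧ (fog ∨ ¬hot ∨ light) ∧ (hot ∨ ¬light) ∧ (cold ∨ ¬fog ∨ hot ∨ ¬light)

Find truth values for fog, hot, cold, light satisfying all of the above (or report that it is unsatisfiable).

fog = False, hot = False, cold = False, light = False

Unit clause (¬light) forces light = False.
Unit clause (¬cold) forces cold = False.
In (cold ∨ ¬hot ∨ light) only ¬hot is left, so hot = False.
Set fog = False.
All clauses satisfied.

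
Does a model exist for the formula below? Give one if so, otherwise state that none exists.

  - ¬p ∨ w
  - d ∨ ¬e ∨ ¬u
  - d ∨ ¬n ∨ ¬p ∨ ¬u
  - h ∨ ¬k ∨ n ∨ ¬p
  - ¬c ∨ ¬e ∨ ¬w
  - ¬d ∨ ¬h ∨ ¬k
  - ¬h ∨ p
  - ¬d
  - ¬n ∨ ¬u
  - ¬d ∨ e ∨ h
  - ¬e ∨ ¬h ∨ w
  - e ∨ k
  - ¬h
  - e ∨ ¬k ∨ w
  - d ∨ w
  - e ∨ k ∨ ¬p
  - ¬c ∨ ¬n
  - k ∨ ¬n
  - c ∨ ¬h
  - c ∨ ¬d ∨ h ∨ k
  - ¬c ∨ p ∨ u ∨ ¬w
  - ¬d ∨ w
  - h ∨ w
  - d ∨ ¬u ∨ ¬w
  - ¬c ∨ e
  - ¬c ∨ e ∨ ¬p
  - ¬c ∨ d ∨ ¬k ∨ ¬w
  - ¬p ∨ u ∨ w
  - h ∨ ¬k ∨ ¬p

Unit clause (¬d) forces d = False.
Unit clause (¬h) forces h = False.
In (d ∨ w) only w is left, so w = True.
In (d ∨ ¬u ∨ ¬w) only ¬u is left, so u = False.
Set k = False.
  then (e ∨ k) forces e = True.
  then (k ∨ ¬n) forces n = False.
  then (¬c ∨ ¬e ∨ ¬w) forces c = False.
Set p = False.
All clauses satisfied.

d = False, k = False, e = True, u = False, w = True, h = False, n = False, p = False, c = False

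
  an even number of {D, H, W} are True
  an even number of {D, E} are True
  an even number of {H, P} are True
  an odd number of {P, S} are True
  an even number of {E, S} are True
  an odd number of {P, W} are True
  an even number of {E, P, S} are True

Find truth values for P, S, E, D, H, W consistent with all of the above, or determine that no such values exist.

P: False, S: True, E: True, D: True, H: False, W: True

{D, H, W}: 2 true → even ✓
{D, E}: 2 true → even ✓
{H, P}: 0 true → even ✓
{P, S}: 1 true → odd ✓
{E, S}: 2 true → even ✓
{P, W}: 1 true → odd ✓
{E, P, S}: 2 true → even ✓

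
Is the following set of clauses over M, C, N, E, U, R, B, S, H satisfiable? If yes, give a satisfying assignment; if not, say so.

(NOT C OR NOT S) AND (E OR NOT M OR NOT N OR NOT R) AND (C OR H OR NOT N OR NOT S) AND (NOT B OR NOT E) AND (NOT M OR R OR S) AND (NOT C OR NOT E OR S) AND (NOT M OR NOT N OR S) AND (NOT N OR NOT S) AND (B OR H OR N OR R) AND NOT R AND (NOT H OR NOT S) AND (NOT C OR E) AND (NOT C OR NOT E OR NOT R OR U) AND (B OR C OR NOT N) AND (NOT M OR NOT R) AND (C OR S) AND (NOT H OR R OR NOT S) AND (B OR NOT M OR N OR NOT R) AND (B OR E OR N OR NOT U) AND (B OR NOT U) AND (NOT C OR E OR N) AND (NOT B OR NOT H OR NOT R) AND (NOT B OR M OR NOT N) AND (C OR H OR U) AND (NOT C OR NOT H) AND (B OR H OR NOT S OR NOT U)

M=F; C=F; N=F; E=F; U=T; R=F; B=T; S=T; H=F

Unit clause (NOT R) forces R = False.
Set M = False.
Try C = True:
  (NOT C OR NOT S) forces S = False.
  (NOT C OR NOT E OR S) forces E = False.
  clause (NOT C OR E) is falsified — backtrack.
So C = False.
  then (C OR S) forces S = True.
  then (NOT H OR R OR NOT S) forces H = False.
  then (C OR H OR U) forces U = True.
  then (B OR H OR NOT S OR NOT U) forces B = True.
  then (C OR H OR NOT N OR NOT S) forces N = False.
  then (NOT B OR NOT E) forces E = False.
All clauses satisfied.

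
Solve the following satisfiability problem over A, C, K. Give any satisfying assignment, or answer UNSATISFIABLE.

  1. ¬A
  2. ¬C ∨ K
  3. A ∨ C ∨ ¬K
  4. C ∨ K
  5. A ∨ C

A=F, C=T, K=T

Unit clause (¬A) forces A = False.
In (A ∨ C) only C is left, so C = True.
In (¬C ∨ K) only K is left, so K = True.
All clauses satisfied.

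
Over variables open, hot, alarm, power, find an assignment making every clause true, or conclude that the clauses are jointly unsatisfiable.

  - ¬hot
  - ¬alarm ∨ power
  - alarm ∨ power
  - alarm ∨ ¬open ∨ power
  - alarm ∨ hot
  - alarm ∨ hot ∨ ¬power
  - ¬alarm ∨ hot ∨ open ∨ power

Unit clause (¬hot) forces hot = False.
In (alarm ∨ hot) only alarm is left, so alarm = True.
In (¬alarm ∨ power) only power is left, so power = True.
Set open = False.
All clauses satisfied.

open = False; hot = False; alarm = True; power = True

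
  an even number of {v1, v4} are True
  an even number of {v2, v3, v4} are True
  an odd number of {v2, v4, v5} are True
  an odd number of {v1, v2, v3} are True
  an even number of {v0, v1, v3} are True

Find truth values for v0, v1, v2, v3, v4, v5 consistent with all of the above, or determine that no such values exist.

Adding constraints 1, 2, 4 mod 2: every variable appears an even number of times on the left, so the left side is 0.
But the right sides sum to 1 (mod 2). 0 ≠ 1 — the system is inconsistent.

Unsatisfiable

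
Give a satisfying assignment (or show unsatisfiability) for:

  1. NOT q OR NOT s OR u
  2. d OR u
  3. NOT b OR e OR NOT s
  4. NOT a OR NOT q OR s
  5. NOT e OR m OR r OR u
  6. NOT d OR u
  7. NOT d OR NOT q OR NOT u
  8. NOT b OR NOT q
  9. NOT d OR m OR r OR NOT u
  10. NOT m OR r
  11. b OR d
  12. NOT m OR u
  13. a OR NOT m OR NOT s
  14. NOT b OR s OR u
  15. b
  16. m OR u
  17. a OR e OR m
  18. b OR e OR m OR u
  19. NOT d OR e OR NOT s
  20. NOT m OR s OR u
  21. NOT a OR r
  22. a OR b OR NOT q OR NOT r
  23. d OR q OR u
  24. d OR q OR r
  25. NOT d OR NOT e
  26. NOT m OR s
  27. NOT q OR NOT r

Unit clause (b) forces b = True.
In (NOT b OR NOT q) only NOT q is left, so q = False.
Try u = False:
  (d OR u) forces d = True.
  clause (NOT d OR u) is falsified — backtrack.
So u = True.
Set r = True.
Set s = True.
  then (NOT b OR e OR NOT s) forces e = True.
  then (NOT d OR NOT e) forces d = False.
Set m = False.
Set a = True.
All clauses satisfied.

u = True; r = True; q = False; s = True; e = True; d = False; b = True; m = False; a = True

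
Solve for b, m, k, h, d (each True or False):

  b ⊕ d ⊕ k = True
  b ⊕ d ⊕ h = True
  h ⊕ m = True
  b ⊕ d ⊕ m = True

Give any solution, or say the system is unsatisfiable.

Adding constraints 2, 3, 4 mod 2: every variable appears an even number of times on the left, so the left side is 0.
But the right sides sum to 1 (mod 2). 0 ≠ 1 — the system is inconsistent.

Unsatisfiable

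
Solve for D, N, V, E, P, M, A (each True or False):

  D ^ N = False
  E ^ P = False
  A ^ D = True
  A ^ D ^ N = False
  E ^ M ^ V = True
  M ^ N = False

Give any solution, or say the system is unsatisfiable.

D=T, N=T, V=F, E=F, P=F, M=T, A=F

D ^ N = T ^ T = False ✓
E ^ P = F ^ F = False ✓
A ^ D = F ^ T = True ✓
A ^ D ^ N = F ^ T ^ T = False ✓
E ^ M ^ V = F ^ T ^ F = True ✓
M ^ N = T ^ T = False ✓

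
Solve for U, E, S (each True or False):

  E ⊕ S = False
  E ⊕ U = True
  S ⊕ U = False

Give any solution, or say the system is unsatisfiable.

The formula is unsatisfiable.

Adding constraints 1, 2, 3 mod 2: every variable appears an even number of times on the left, so the left side is 0.
But the right sides sum to 1 (mod 2). 0 ≠ 1 — the system is inconsistent.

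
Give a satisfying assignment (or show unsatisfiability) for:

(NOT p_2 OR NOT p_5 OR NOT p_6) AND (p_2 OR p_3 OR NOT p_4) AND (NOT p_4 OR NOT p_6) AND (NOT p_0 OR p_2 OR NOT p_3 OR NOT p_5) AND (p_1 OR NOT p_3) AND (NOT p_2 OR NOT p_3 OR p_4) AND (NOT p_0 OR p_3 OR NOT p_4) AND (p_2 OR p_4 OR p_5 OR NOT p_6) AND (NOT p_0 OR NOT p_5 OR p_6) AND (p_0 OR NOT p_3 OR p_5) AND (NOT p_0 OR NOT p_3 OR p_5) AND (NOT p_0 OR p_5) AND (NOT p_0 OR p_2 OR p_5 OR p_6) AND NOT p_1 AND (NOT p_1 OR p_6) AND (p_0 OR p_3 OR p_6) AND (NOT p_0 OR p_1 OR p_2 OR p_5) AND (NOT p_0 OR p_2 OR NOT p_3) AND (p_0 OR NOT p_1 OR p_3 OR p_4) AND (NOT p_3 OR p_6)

Unit clause (NOT p_1) forces p_1 = False.
In (p_1 OR NOT p_3) only NOT p_3 is left, so p_3 = False.
Set p_0 = True.
  then (NOT p_0 OR p_3 OR NOT p_4) forces p_4 = False.
  then (NOT p_0 OR p_5) forces p_5 = True.
  then (NOT p_0 OR NOT p_5 OR p_6) forces p_6 = True.
  then (NOT p_2 OR NOT p_5 OR NOT p_6) forces p_2 = False.
All clauses satisfied.

p_0: True, p_1: False, p_2: False, p_3: False, p_4: False, p_5: True, p_6: True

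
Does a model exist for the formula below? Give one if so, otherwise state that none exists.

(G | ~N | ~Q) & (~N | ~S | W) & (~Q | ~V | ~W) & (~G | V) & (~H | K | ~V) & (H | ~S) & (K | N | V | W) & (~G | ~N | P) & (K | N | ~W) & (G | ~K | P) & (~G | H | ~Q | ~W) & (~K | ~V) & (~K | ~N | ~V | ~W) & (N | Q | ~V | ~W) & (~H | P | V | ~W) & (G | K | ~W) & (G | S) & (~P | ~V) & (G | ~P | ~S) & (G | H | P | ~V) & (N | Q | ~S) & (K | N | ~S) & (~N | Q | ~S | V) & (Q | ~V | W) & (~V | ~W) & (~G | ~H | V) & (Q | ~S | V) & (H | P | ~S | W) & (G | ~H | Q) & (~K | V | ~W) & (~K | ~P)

Set V = True.
  then (~K | ~V) forces K = False.
  then (~P | ~V) forces P = False.
  then (~V | ~W) forces W = False.
  then (~H | K | ~V) forces H = False.
  then (H | ~S) forces S = False.
  then (G | S) forces G = True.
  then (Q | ~V | W) forces Q = True.
  then (~G | ~N | P) forces N = False.
All clauses satisfied.

V: True, Q: True, P: False, H: False, G: True, W: False, K: False, N: False, S: False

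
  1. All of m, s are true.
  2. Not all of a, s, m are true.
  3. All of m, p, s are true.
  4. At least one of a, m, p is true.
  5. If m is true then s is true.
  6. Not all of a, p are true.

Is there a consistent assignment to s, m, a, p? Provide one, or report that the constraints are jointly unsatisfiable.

s = True, m = True, a = False, p = True

  (1) {m, s}: all 2 true ✓
  (2) {a, s, m}: 2/3 true — not all ✓
  (3) {m, p, s}: all 3 true ✓
  (4) {a, m, p}: 2 true — at least one ✓
  (5) m=T ⇒ s: T ✓
  (6) {a, p}: 1/2 true — not all ✓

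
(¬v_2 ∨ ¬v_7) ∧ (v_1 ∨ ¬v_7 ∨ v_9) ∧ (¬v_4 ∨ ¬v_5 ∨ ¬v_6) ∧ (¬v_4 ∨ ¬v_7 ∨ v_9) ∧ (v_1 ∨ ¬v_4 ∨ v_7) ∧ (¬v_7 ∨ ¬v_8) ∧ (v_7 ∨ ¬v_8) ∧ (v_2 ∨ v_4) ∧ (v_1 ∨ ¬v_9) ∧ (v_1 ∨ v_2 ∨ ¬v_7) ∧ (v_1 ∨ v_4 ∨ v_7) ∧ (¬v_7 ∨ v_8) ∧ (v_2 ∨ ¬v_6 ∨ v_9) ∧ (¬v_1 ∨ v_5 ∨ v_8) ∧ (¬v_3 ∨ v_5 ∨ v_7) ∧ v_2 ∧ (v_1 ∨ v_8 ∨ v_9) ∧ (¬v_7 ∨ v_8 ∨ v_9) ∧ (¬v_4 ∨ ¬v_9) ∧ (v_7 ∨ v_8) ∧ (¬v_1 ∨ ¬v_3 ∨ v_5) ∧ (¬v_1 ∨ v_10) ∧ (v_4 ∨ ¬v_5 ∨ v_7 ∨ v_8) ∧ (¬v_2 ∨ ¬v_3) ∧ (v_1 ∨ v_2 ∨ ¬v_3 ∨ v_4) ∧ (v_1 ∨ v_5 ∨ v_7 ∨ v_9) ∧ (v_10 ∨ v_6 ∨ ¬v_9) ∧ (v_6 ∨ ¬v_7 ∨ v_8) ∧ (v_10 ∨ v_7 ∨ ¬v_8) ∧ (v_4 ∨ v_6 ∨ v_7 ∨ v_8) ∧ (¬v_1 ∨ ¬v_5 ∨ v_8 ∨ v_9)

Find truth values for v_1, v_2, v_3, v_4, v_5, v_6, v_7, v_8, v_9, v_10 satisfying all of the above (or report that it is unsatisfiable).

Case v_2 = True:
  (¬v_2 ∨ ¬v_7) forces v_7 = False.
  (v_7 ∨ ¬v_8) forces v_8 = False.
  Clause (v_7 ∨ v_8) is falsified — contradiction.
Case v_2 = False:
  Clause (v_2) is falsified — contradiction.
Both cases fail, so the formula is unsatisfiable.

The formula is unsatisfiable.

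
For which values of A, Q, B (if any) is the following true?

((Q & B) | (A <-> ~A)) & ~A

A=F; Q=T; B=T

  (Q & B) | (A <-> ~A) = True
    Q & B = True
    A <-> ~A = False
      ~A = True
  ~A = True
Both conjuncts True, so the formula holds.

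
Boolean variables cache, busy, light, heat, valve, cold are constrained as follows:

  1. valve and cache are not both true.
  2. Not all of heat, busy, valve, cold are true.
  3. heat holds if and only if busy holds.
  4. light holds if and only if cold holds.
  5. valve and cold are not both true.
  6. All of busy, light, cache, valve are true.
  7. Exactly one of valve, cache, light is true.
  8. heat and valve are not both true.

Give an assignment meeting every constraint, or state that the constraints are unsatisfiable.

Case cache = True:
  (1) with cache=T forces valve = False.
  Constraint (6) is violated (valve=F) — contradiction.
Case cache = False:
  Constraint (6) is violated (cache=F) — contradiction.
Both cases fail — unsatisfiable.

The formula is unsatisfiable.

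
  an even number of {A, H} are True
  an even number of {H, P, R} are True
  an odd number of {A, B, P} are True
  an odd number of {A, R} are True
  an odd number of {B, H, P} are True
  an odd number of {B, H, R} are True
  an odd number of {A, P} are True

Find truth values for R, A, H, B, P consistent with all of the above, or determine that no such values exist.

R = True, A = False, H = False, B = False, P = True

{A, H}: 0 true → even ✓
{H, P, R}: 2 true → even ✓
{A, B, P}: 1 true → odd ✓
{A, R}: 1 true → odd ✓
{B, H, P}: 1 true → odd ✓
{B, H, R}: 1 true → odd ✓
{A, P}: 1 true → odd ✓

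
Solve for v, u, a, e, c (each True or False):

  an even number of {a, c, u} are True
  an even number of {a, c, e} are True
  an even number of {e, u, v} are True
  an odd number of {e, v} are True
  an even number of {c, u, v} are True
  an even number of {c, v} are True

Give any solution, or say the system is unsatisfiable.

Adding constraints 3, 4, 5, 6 mod 2: every variable appears an even number of times on the left, so the left side is 0.
But the right sides sum to 1 (mod 2). 0 ≠ 1 — the system is inconsistent.

No satisfying assignment exists.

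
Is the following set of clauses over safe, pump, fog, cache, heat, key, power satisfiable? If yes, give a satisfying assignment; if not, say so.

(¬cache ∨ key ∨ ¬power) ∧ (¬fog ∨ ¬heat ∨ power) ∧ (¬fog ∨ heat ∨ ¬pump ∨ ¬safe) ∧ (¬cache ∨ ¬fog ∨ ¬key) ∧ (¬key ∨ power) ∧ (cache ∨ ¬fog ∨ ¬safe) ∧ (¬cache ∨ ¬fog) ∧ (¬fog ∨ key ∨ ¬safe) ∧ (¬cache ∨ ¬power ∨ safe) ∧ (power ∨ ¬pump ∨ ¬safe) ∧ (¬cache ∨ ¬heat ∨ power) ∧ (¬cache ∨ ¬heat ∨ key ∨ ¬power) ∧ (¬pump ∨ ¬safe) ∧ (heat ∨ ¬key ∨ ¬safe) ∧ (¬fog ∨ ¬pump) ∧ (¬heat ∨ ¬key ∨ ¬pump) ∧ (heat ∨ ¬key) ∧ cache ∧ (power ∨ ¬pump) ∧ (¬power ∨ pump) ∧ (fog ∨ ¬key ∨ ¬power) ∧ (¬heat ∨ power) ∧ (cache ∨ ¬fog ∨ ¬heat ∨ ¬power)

safe: False, pump: False, fog: False, cache: True, heat: False, key: False, power: False

Unit clause (cache) forces cache = True.
In (¬cache ∨ ¬fog) only ¬fog is left, so fog = False.
Set safe = False.
  then (¬cache ∨ ¬power ∨ safe) forces power = False.
  then (¬cache ∨ ¬heat ∨ power) forces heat = False.
  then (heat ∨ ¬key) forces key = False.
  then (power ∨ ¬pump) forces pump = False.
All clauses satisfied.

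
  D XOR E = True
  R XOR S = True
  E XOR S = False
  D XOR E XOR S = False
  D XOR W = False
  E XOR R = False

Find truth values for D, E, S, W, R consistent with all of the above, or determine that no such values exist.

Unsatisfiable

Adding constraints 2, 3, 6 mod 2: every variable appears an even number of times on the left, so the left side is 0.
But the right sides sum to 1 (mod 2). 0 ≠ 1 — the system is inconsistent.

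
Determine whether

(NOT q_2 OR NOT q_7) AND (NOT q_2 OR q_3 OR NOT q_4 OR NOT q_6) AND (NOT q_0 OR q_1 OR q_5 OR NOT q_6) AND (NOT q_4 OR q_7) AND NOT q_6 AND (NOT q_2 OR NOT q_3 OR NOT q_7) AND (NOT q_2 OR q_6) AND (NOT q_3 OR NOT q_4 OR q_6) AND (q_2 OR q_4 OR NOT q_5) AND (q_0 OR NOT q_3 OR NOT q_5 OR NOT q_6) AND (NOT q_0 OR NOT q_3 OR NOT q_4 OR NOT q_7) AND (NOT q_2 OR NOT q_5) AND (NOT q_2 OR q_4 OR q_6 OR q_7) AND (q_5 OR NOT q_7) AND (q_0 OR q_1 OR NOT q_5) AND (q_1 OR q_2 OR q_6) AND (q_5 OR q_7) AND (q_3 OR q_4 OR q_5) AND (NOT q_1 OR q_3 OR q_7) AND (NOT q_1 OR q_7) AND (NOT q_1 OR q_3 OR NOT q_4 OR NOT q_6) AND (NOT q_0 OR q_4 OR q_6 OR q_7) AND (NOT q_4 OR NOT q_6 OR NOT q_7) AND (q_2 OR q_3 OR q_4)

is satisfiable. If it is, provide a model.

Unit clause (NOT q_6) forces q_6 = False.
In (NOT q_2 OR q_6) only NOT q_2 is left, so q_2 = False.
In (q_1 OR q_2 OR q_6) only q_1 is left, so q_1 = True.
In (NOT q_1 OR q_7) only q_7 is left, so q_7 = True.
In (q_5 OR NOT q_7) only q_5 is left, so q_5 = True.
In (q_2 OR q_4 OR NOT q_5) only q_4 is left, so q_4 = True.
In (NOT q_3 OR NOT q_4 OR q_6) only NOT q_3 is left, so q_3 = False.
Set q_0 = False.
All clauses satisfied.

q_0 = False, q_1 = True, q_2 = False, q_3 = False, q_4 = True, q_5 = True, q_6 = False, q_7 = True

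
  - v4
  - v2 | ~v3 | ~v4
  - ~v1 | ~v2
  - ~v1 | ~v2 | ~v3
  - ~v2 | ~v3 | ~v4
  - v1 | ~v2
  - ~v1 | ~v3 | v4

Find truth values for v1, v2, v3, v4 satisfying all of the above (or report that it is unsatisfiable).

Unit clause (v4) forces v4 = True.
Set v1 = True.
  then (~v1 | ~v2) forces v2 = False.
  then (v2 | ~v3 | ~v4) forces v3 = False.
Check each clause:
  (v4): v4 holds.
  (v2 | ~v3 | ~v4): ~v3 holds.
  (~v1 | ~v2): ~v2 holds.
  (~v1 | ~v2 | ~v3): ~v2 holds.
  (~v2 | ~v3 | ~v4): ~v2 holds.
  (v1 | ~v2): v1 holds.
  (~v1 | ~v3 | v4): ~v3 holds.
All clauses satisfied.

v1=T, v2=F, v3=F, v4=T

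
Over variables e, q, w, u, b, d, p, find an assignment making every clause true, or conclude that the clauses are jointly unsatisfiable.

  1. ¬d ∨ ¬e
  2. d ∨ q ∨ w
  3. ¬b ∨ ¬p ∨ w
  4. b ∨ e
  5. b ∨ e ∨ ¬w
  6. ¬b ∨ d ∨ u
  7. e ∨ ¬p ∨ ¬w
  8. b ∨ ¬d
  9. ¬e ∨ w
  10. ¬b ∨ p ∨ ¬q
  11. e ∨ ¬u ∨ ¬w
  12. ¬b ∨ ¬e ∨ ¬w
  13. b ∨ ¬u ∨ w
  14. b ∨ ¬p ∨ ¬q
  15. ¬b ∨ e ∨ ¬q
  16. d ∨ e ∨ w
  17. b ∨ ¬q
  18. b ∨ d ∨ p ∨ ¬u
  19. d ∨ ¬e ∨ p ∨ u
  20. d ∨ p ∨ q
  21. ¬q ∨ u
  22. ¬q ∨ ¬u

e: False; q: False; w: True; u: False; b: True; d: True; p: False

Set e = False.
  then (b ∨ e) forces b = True.
  then (¬b ∨ e ∨ ¬q) forces q = False.
Set w = True.
  then (e ∨ ¬p ∨ ¬w) forces p = False.
  then (e ∨ ¬u ∨ ¬w) forces u = False.
  then (d ∨ p ∨ q) forces d = True.
All clauses satisfied.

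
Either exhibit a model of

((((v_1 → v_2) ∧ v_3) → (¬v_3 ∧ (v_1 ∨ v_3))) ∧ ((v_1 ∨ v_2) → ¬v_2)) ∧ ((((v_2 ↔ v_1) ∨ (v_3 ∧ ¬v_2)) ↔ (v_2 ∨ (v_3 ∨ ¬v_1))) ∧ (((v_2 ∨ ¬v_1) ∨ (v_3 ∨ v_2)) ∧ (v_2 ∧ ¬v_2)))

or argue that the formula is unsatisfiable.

The formula is unsatisfiable.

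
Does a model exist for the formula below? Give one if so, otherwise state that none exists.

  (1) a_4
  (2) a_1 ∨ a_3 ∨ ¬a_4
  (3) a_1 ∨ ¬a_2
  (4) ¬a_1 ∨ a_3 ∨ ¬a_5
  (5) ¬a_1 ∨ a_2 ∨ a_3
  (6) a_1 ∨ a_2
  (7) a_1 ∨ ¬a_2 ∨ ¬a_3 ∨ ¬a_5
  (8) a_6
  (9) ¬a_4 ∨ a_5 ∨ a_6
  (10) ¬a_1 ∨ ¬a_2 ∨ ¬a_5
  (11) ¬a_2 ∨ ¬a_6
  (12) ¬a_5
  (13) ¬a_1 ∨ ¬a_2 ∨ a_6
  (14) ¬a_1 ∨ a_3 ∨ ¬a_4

a_1=T, a_2=F, a_3=T, a_4=T, a_5=F, a_6=T

Unit clause (a_4) forces a_4 = True.
Unit clause (a_6) forces a_6 = True.
In (¬a_2 ∨ ¬a_6) only ¬a_2 is left, so a_2 = False.
Unit clause (¬a_5) forces a_5 = False.
In (a_1 ∨ a_2) only a_1 is left, so a_1 = True.
In (¬a_1 ∨ a_3 ∨ ¬a_4) only a_3 is left, so a_3 = True.
All clauses satisfied.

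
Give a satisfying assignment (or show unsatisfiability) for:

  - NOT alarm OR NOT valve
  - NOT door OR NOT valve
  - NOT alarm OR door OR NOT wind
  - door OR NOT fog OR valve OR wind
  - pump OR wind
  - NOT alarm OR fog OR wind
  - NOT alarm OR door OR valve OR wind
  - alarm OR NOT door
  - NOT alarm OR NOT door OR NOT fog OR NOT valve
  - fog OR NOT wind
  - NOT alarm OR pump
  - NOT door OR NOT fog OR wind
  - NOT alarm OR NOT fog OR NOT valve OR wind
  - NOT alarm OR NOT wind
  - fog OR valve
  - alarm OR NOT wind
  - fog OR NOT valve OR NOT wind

Set fog = False.
  then (fog OR NOT wind) forces wind = False.
  then (fog OR valve) forces valve = True.
  then (NOT alarm OR NOT valve) forces alarm = False.
  then (NOT door OR NOT valve) forces door = False.
  then (pump OR wind) forces pump = True.
All clauses satisfied.

fog = False; alarm = False; wind = False; pump = True; door = False; valve = True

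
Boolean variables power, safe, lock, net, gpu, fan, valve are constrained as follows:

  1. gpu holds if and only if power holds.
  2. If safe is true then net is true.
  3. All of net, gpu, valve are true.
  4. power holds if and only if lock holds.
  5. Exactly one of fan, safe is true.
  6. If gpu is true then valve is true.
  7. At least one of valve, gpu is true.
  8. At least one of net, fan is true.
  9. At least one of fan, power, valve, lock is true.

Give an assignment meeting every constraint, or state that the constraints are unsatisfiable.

power: True, safe: False, lock: True, net: True, gpu: True, fan: True, valve: True

  (1) gpu=T, power=T — same ✓
  (2) safe=F ⇒ net: vacuous ✓
  (3) {net, gpu, valve}: all 3 true ✓
  (4) power=T, lock=T — same ✓
  (5) {fan, safe}: 1 true — exactly one ✓
  (6) gpu=T ⇒ valve: T ✓
  (7) {valve, gpu}: 2 true — at least one ✓
  (8) {net, fan}: 2 true — at least one ✓
  (9) {fan, power, valve, lock}: 4 true — at least one ✓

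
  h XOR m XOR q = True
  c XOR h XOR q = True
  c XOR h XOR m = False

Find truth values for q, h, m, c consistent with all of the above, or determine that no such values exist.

q: True, h: False, m: False, c: False

h XOR m XOR q = F XOR F XOR T = True ✓
c XOR h XOR q = F XOR F XOR T = True ✓
c XOR h XOR m = F XOR F XOR F = False ✓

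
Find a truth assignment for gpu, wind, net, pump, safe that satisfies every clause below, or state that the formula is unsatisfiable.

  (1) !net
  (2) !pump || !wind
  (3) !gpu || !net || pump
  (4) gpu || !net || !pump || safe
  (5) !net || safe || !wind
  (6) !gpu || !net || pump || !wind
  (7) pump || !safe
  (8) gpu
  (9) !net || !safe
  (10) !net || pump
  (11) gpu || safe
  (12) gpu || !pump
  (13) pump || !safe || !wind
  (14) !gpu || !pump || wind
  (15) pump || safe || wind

gpu=T, wind=T, net=F, pump=F, safe=F

Unit clause (!net) forces net = False.
Unit clause (gpu) forces gpu = True.
Try wind = False:
  (!gpu || !pump || wind) forces pump = False.
  (pump || !safe) forces safe = False.
  clause (pump || safe || wind) is falsified — backtrack.
So wind = True.
  then (!pump || !wind) forces pump = False.
  then (pump || !safe) forces safe = False.
All clauses satisfied.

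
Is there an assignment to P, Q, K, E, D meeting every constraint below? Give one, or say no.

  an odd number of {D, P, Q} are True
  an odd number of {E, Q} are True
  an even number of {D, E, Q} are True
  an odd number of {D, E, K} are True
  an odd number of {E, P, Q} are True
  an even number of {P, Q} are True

P = False, Q = False, K = True, E = True, D = True

{D, P, Q}: 1 true → odd ✓
{E, Q}: 1 true → odd ✓
{D, E, Q}: 2 true → even ✓
{D, E, K}: 3 true → odd ✓
{E, P, Q}: 1 true → odd ✓
{P, Q}: 0 true → even ✓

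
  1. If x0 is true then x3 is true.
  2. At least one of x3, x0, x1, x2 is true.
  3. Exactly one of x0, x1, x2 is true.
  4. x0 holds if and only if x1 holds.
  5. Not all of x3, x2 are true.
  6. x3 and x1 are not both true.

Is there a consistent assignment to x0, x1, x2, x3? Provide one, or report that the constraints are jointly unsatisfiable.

x0: False, x1: False, x2: True, x3: False

  (1) x0=F ⇒ x3: vacuous ✓
  (2) {x3, x0, x1, x2}: 1 true — at least one ✓
  (3) {x0, x1, x2}: 1 true — exactly one ✓
  (4) x0=F, x1=F — same ✓
  (5) {x3, x2}: 1/2 true — not all ✓
  (6) x3=F, x1=F — not both ✓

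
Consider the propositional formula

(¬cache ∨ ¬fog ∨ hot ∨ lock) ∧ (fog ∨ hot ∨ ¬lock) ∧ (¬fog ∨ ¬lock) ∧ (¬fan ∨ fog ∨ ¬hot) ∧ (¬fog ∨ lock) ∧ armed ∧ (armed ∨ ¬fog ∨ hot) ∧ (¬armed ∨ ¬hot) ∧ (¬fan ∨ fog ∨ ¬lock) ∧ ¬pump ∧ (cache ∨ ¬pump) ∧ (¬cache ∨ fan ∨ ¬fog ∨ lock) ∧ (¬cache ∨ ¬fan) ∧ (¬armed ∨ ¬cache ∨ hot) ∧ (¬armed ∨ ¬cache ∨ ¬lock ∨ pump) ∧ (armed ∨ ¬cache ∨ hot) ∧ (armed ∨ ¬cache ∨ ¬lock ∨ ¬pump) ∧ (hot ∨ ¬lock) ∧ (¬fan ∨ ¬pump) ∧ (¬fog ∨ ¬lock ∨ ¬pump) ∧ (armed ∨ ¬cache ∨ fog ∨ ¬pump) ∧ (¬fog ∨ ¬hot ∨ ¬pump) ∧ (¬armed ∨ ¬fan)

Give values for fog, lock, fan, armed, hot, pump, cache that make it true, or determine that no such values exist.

Unit clause (armed) forces armed = True.
In (¬armed ∨ ¬hot) only ¬hot is left, so hot = False.
Unit clause (¬pump) forces pump = False.
In (¬armed ∨ ¬cache ∨ hot) only ¬cache is left, so cache = False.
In (hot ∨ ¬lock) only ¬lock is left, so lock = False.
In (¬armed ∨ ¬fan) only ¬fan is left, so fan = False.
In (¬fog ∨ lock) only ¬fog is left, so fog = False.
All clauses satisfied.

fog: False, lock: False, fan: False, armed: True, hot: False, pump: False, cache: False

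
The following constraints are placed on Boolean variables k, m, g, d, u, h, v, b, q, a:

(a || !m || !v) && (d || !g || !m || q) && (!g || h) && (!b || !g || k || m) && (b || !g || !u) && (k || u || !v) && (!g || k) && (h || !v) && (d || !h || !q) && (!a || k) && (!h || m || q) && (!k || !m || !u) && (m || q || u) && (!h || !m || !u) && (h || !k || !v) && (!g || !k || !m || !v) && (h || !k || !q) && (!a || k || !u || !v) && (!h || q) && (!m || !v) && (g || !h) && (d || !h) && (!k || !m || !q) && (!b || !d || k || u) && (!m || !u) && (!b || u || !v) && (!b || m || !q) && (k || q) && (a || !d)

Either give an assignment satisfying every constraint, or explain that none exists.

k=T, m=F, g=F, d=T, u=T, h=F, v=F, b=F, q=F, a=T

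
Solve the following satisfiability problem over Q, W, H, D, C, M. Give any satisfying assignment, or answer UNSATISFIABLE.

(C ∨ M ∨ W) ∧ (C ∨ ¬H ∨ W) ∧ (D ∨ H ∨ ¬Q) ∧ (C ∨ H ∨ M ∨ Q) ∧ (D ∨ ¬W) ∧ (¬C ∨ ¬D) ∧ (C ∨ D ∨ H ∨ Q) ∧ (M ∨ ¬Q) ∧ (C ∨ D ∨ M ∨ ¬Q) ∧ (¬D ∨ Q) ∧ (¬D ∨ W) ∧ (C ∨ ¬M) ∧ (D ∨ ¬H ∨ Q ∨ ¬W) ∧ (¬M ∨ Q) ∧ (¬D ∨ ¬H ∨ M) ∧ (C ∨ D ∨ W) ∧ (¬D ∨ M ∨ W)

Set Q = True.
  then (M ∨ ¬Q) forces M = True.
  then (C ∨ ¬M) forces C = True.
  then (¬C ∨ ¬D) forces D = False.
  then (D ∨ H ∨ ¬Q) forces H = True.
  then (D ∨ ¬W) forces W = False.
All clauses satisfied.

Q: True, W: False, H: True, D: False, C: True, M: True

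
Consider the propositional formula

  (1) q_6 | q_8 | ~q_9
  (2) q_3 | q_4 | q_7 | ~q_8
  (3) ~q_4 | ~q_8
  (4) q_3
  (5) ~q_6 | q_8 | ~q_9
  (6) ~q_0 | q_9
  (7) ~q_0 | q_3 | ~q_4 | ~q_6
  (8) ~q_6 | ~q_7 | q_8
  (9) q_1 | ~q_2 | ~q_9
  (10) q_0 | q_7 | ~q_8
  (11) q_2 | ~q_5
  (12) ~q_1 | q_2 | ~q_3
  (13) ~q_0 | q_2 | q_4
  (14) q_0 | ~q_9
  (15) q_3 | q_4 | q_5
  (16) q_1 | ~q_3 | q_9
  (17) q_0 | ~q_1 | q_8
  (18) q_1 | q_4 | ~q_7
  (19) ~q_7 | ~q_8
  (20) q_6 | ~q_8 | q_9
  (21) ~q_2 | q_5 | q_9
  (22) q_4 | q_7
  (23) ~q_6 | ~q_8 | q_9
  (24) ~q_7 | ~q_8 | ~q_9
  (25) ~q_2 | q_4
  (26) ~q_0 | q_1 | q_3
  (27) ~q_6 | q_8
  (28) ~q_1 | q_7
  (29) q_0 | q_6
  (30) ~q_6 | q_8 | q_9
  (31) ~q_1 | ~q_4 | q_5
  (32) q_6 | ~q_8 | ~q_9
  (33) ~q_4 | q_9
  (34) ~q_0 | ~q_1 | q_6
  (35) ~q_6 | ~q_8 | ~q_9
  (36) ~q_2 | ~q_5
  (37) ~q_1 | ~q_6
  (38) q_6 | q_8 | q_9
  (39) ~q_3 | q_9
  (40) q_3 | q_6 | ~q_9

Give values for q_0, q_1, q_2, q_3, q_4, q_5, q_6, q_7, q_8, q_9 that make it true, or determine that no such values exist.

Case q_8 = True:
  (~q_4 | ~q_8) forces q_4 = False.
  (q_3) forces q_3 = True.
  (~q_7 | ~q_8) forces q_7 = False.
  Clause (q_4 | q_7) is falsified — contradiction.
Case q_8 = False:
  (q_3) forces q_3 = True.
  (~q_6 | q_8) forces q_6 = False.
  (q_6 | q_8 | ~q_9) forces q_9 = False.
  Clause (q_6 | q_8 | q_9) is falsified — contradiction.
Both cases fail, so the formula is unsatisfiable.

UNSATISFIABLE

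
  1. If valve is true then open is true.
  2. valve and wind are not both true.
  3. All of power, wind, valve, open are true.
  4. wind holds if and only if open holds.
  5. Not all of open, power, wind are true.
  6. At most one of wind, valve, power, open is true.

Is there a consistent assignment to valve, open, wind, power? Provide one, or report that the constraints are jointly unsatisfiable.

Unsatisfiable — no assignment works.

Case power = True:
  (3) forces wind = True.
  Constraint (6) is violated (wind=T, power=T) — contradiction.
Case power = False:
  Constraint (3) is violated (power=F) — contradiction.
Both cases fail — unsatisfiable.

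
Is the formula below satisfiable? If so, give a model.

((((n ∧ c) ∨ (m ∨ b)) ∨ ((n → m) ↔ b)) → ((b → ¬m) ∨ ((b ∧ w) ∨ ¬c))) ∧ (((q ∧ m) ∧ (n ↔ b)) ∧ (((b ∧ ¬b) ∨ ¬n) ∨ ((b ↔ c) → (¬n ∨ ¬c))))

m=T, c=F, w=T, n=T, b=T, q=T

  (((n ∧ c) ∨ (m ∨ b)) ∨ ((n → m) ↔ b)) → ((b → ¬m) ∨ ((b ∧ w) ∨ ¬c)) = True
    ((n ∧ c) ∨ (m ∨ b)) ∨ ((n → m) ↔ b) = True
      (n ∧ c) ∨ (m ∨ b) = True
        n ∧ c = False
        m ∨ b = True
      (n → m) ↔ b = True
        n → m = True
    (b → ¬m) ∨ ((b ∧ w) ∨ ¬c) = True
      b → ¬m = False
        ¬m = False
      (b ∧ w) ∨ ¬c = True
        b ∧ w = True
        ¬c = True
  ((q ∧ m) ∧ (n ↔ b)) ∧ (((b ∧ ¬b) ∨ ¬n) ∨ ((b ↔ c) → (¬n ∨ ¬c))) = True
    (q ∧ m) ∧ (n ↔ b) = True
      q ∧ m = True
      n ↔ b = True
    ((b ∧ ¬b) ∨ ¬n) ∨ ((b ↔ c) → (¬n ∨ ¬c)) = True
      (b ∧ ¬b) ∨ ¬n = False
        b ∧ ¬b = False
          ¬b = False
        ¬n = False
      (b ↔ c) → (¬n ∨ ¬c) = True
        b ↔ c = False
        ¬n ∨ ¬c = True
          ¬n = False
          ¬c = True
Both conjuncts True, so the formula holds.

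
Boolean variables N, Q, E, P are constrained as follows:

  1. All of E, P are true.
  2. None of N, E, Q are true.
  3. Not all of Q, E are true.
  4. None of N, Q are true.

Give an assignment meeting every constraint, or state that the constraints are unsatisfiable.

The formula is unsatisfiable.

Case E = True:
  Constraint (2) is violated (E=T) — contradiction.
Case E = False:
  Constraint (1) is violated (E=F) — contradiction.
Both cases fail — unsatisfiable.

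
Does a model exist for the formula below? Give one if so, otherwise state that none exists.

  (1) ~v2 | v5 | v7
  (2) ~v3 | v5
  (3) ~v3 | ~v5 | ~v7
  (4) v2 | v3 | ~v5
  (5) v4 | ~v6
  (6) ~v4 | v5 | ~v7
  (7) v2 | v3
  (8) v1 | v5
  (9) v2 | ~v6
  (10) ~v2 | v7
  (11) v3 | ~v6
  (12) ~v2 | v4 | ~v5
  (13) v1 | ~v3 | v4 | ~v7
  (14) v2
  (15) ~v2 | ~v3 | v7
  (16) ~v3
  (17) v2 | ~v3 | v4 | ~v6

v1 = False; v2 = True; v3 = False; v4 = True; v5 = True; v6 = False; v7 = True

Unit clause (v2) forces v2 = True.
Unit clause (~v3) forces v3 = False.
In (~v2 | v7) only v7 is left, so v7 = True.
In (v3 | ~v6) only ~v6 is left, so v6 = False.
Set v1 = False.
  then (v1 | v5) forces v5 = True.
  then (~v2 | v4 | ~v5) forces v4 = True.
All clauses satisfied.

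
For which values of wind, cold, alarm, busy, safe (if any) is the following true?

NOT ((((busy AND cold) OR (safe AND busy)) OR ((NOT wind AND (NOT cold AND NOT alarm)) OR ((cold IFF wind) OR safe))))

wind: True, cold: False, alarm: True, busy: False, safe: False

  NOT ((((busy AND cold) OR (safe AND busy)) OR ((NOT wind AND (NOT cold AND NOT alarm)) OR ((cold IFF wind) OR safe)))) = True
    ((busy AND cold) OR (safe AND busy)) OR ((NOT wind AND (NOT cold AND NOT alarm)) OR ((cold IFF wind) OR safe)) = False
      (busy AND cold) OR (safe AND busy) = False
        busy AND cold = False
        safe AND busy = False
      (NOT wind AND (NOT cold AND NOT alarm)) OR ((cold IFF wind) OR safe) = False
        NOT wind AND (NOT cold AND NOT alarm) = False
          NOT wind = False
          NOT cold AND NOT alarm = False
            NOT cold = True
            NOT alarm = False
        (cold IFF wind) OR safe = False
          cold IFF wind = False
The formula evaluates to True.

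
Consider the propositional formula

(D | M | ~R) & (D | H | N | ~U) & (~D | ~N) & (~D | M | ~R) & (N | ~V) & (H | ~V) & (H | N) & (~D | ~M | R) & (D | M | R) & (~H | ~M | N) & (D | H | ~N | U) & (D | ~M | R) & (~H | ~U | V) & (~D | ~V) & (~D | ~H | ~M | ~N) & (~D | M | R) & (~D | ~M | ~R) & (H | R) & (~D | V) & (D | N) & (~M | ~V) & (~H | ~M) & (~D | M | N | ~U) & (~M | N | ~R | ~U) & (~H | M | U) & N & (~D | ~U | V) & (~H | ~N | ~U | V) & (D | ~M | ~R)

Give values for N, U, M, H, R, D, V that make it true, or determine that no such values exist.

Case M = True:
  (~M | ~V) forces V = False.
  (~D | V) forces D = False.
  (D | ~M | R) forces R = True.
  Clause (D | ~M | ~R) is falsified — contradiction.
Case M = False:
  (N) forces N = True.
  (~D | ~N) forces D = False.
  (D | M | ~R) forces R = False.
  Clause (D | M | R) is falsified — contradiction.
Both cases fail, so the formula is unsatisfiable.

UNSATISFIABLE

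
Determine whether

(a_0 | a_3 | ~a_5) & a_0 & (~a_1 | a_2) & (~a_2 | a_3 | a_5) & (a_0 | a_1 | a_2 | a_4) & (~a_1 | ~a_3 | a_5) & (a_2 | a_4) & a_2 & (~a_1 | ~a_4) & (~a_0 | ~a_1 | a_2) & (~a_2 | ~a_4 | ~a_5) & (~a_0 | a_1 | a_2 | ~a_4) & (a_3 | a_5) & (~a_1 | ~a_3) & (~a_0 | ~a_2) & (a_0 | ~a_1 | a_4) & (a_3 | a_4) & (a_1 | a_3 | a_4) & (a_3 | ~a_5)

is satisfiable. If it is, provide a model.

Case a_0 = True:
  (a_2) forces a_2 = True.
  Clause (~a_0 | ~a_2) is falsified — contradiction.
Case a_0 = False:
  Clause (a_0) is falsified — contradiction.
Both cases fail, so the formula is unsatisfiable.

The formula is unsatisfiable.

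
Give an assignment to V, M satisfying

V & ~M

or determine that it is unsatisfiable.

V = True, M = False

  ~M = True
Both conjuncts True, so the formula holds.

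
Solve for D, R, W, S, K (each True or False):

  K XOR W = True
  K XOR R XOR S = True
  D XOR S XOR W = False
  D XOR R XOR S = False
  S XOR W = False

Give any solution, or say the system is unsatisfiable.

D = False, R = False, W = False, S = False, K = True

K XOR W = T XOR F = True ✓
K XOR R XOR S = T XOR F XOR F = True ✓
D XOR S XOR W = F XOR F XOR F = False ✓
D XOR R XOR S = F XOR F XOR F = False ✓
S XOR W = F XOR F = False ✓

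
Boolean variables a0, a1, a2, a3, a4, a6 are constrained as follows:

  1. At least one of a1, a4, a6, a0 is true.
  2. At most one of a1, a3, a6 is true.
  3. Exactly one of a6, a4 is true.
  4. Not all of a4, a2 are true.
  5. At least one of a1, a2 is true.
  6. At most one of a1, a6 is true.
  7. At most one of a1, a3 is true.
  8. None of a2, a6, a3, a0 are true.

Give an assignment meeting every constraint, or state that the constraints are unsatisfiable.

a0: False; a1: True; a2: False; a3: False; a4: True; a6: False

  (1) {a1, a4, a6, a0}: 2 true — at least one ✓
  (2) {a1, a3, a6}: 1 true — at most one ✓
  (3) {a6, a4}: 1 true — exactly one ✓
  (4) {a4, a2}: 1/2 true — not all ✓
  (5) {a1, a2}: 1 true — at least one ✓
  (6) {a1, a6}: 1 true — at most one ✓
  (7) {a1, a3}: 1 true — at most one ✓
  (8) {a2, a6, a3, a0}: 0 true — none ✓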